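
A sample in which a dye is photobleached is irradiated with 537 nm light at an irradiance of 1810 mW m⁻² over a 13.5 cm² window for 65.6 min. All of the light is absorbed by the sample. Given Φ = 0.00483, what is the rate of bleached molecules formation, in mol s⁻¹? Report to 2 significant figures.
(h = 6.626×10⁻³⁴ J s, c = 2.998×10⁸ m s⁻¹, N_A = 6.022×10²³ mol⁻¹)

Photon energy at 537 nm: hc/λ = (6.626×10⁻³⁴)(2.998×10⁸)/(537×10⁻⁹) = 3.699×10⁻¹⁹ J.
Energy delivered: (1810 mW m⁻²)(13.5×10⁻⁴ m²)(3936 s) = 9.618 J.
Photons incident: 9.618 / 3.699×10⁻¹⁹ = 2.600×10¹⁹, i.e. 2.600×10¹⁹/6.022×10²³ = 4.318×10⁻⁵ mol.
Product formed: 0.00483 × 4.318×10⁻⁵ = 2.086×10⁻⁷ mol.
Rate: 2.086×10⁻⁷ / 3936 s = 5.3×10⁻¹¹ mol s⁻¹.

5.3×10⁻¹¹ mol s⁻¹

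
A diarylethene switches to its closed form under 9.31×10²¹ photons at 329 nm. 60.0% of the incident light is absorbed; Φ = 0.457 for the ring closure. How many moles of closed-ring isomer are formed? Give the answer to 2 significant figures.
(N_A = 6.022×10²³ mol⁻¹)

Moles of photons: 9.31×10²¹ / 6.022×10²³ = 0.01546 mol.
Photons absorbed: 0.600 × 0.01546 = 0.009276 mol.
Product: Φ × n_abs = 0.457 × 0.009276 = 0.004239 mol.

0.0042 mol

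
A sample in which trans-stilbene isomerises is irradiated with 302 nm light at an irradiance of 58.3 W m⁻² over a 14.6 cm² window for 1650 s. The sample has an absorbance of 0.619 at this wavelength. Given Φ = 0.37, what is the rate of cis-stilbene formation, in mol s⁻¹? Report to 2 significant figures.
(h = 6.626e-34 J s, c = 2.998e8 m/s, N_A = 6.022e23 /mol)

6.0e-8 mol s⁻¹

Photon energy at 302 nm: hc/λ = (6.626e-34)(2.998e8)/(302e-9) = 6.578e-19 J.
Energy delivered: (58.3 W m⁻²)(14.6e-4 m²)(1650 s) = 140.4 J.
Photons incident: 140.4 / 6.578e-19 = 2.134e20, i.e. 2.134e20/6.022e23 = 3.544e-4 mol.
Fraction absorbed: 1 − 10^(−0.619) = 0.7596.
Photons absorbed: 0.7596 × 3.544e-4 = 2.692e-4 mol.
Product formed: 0.37 × 2.692e-4 = 9.960e-5 mol.
Rate: 9.960e-5 / 1650 s = 6.0e-8 mol s⁻¹.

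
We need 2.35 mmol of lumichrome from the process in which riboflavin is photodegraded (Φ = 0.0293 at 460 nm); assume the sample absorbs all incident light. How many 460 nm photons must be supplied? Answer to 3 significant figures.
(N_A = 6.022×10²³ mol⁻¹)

4.83×10²² photons

Product: 2.35 mmol = 0.00235 mol.
Photons that must be absorbed: 0.00235 / 0.0293 = 0.08020 mol.
Photon count: 0.08020 × 6.022×10²³ = 4.83×10²².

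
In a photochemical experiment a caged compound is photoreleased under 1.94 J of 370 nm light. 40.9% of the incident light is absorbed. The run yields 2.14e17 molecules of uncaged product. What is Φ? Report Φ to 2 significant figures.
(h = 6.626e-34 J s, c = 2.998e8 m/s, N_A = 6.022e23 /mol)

Φ = 0.14

Product: 2.14e17 / 6.022e23 = 3.554e-7 mol.
Photon energy at 370 nm: hc/λ = (6.626e-34)(2.998e8)/(370e-9) = 5.369e-19 J.
Photons incident: 1.94 / 5.369e-19 = 3.613e18, i.e. 3.613e18/6.022e23 = 6.000e-6 mol.
Photons absorbed: 0.409 × 6.000e-6 = 2.454e-6 mol.
Φ = 3.554e-7 mol / 2.454e-6 mol photons = 0.14.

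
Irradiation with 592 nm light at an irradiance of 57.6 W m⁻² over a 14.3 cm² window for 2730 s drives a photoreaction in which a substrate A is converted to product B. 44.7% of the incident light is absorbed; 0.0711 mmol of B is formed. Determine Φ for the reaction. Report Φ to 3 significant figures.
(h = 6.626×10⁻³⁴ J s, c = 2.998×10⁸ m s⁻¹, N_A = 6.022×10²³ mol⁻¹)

Φ = 0.143

Product: 0.0711 mmol = 7.11×10⁻⁵ mol.
Photon energy at 592 nm: hc/λ = (6.626×10⁻³⁴)(2.998×10⁸)/(592×10⁻⁹) = 3.356×10⁻¹⁹ J.
Energy delivered: (57.6 W m⁻²)(14.3×10⁻⁴ m²)(2730 s) = 224.9 J.
Photons incident: 224.9 / 3.356×10⁻¹⁹ = 6.701×10²⁰, i.e. 6.701×10²⁰/6.022×10²³ = 0.001113 mol.
Photons absorbed: 0.447 × 0.001113 = 4.975×10⁻⁴ mol.
Φ = 7.11×10⁻⁵ mol / 4.975×10⁻⁴ mol photons = 0.143.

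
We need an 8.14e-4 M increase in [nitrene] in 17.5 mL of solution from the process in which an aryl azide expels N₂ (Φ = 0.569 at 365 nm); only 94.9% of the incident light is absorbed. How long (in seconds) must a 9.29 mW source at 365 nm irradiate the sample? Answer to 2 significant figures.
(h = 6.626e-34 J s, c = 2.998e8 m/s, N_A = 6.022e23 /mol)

t ≈ 930 s

Product: (8.14e-4 M)(0.0175 L) = 1.425e-5 mol.
Photons that must be absorbed: 1.425e-5 / 0.569 = 2.504e-5 mol.
Incident photons needed: 2.504e-5 / 0.949 = 2.639e-5 mol.
Photon energy: hc/λ = 5.442e-19 J; per mole, 3.277e5 J mol⁻¹.
Energy required: 2.639e-5 × 3.277e5 = 8.648 J.
Time: 8.648 J / 0.00929 W = 930 s.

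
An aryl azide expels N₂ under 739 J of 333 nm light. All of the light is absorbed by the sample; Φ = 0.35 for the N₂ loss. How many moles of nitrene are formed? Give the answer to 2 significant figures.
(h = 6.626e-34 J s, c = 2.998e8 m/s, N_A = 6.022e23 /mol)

Photon energy at 333 nm: hc/λ = (6.626e-34)(2.998e8)/(333e-9) = 5.965e-19 J.
Photons incident: 739 / 5.965e-19 = 1.239e21, i.e. 1.239e21/6.022e23 = 0.002057 mol.
Product: Φ × n_abs = 0.35 × 0.002057 = 7.199e-4 mol.

7.2e-4 mol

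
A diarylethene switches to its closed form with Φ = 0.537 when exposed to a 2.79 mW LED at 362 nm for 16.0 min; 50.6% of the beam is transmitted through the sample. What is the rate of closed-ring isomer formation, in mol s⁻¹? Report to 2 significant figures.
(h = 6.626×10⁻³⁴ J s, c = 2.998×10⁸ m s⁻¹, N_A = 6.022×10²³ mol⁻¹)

2.2×10⁻⁹ mol s⁻¹

Photon energy at 362 nm: hc/λ = (6.626×10⁻³⁴)(2.998×10⁸)/(362×10⁻⁹) = 5.487×10⁻¹⁹ J.
Energy delivered: (2.79 mW)(960 s) = 2.678 J.
Photons incident: 2.678 / 5.487×10⁻¹⁹ = 4.881×10¹⁸, i.e. 4.881×10¹⁸/6.022×10²³ = 8.105×10⁻⁶ mol.
Fraction absorbed: 1 − 50.6/100 = 0.4940.
Photons absorbed: 0.4940 × 8.105×10⁻⁶ = 4.004×10⁻⁶ mol.
Product formed: 0.537 × 4.004×10⁻⁶ = 2.150×10⁻⁶ mol.
Rate: 2.150×10⁻⁶ / 960 s = 2.2×10⁻⁹ mol s⁻¹.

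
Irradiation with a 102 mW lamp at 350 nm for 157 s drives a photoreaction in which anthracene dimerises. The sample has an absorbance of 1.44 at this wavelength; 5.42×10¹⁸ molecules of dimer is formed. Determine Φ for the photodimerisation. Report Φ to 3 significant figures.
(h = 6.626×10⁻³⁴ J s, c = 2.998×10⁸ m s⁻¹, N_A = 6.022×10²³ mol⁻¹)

Φ = 0.199

Product: 5.42×10¹⁸ / 6.022×10²³ = 9.000×10⁻⁶ mol.
Photon energy at 350 nm: hc/λ = (6.626×10⁻³⁴)(2.998×10⁸)/(350×10⁻⁹) = 5.676×10⁻¹⁹ J.
Energy delivered: (102 mW)(157 s) = 16.01 J.
Photons incident: 16.01 / 5.676×10⁻¹⁹ = 2.821×10¹⁹, i.e. 2.821×10¹⁹/6.022×10²³ = 4.684×10⁻⁵ mol.
Fraction absorbed: 1 − 10^(−1.44) = 0.9637.
Photons absorbed: 0.9637 × 4.684×10⁻⁵ = 4.514×10⁻⁵ mol.
Φ = 9.000×10⁻⁶ mol / 4.514×10⁻⁵ mol photons = 0.199.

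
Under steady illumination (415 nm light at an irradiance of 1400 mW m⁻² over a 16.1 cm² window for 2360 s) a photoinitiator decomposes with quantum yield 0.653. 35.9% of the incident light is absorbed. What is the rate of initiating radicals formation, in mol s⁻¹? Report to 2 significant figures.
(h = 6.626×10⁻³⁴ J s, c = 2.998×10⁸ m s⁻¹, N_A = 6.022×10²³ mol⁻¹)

Photon energy at 415 nm: hc/λ = (6.626×10⁻³⁴)(2.998×10⁸)/(415×10⁻⁹) = 4.787×10⁻¹⁹ J.
Energy delivered: (1400 mW m⁻²)(16.1×10⁻⁴ m²)(2360 s) = 5.319 J.
Photons incident: 5.319 / 4.787×10⁻¹⁹ = 1.111×10¹⁹, i.e. 1.111×10¹⁹/6.022×10²³ = 1.845×10⁻⁵ mol.
Photons absorbed: 0.359 × 1.845×10⁻⁵ = 6.624×10⁻⁶ mol.
Product formed: 0.653 × 6.624×10⁻⁶ = 4.325×10⁻⁶ mol.
Rate: 4.325×10⁻⁶ / 2360 s = 1.8×10⁻⁹ mol s⁻¹.

1.8×10⁻⁹ mol s⁻¹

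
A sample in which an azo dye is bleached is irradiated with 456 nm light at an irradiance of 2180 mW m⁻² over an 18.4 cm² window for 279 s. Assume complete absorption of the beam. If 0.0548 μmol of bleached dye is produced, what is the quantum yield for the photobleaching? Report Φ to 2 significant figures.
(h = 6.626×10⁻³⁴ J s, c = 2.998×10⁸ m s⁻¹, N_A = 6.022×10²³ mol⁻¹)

Φ = 0.013

Product: 0.0548 μmol = 5.48×10⁻⁸ mol.
Photon energy at 456 nm: hc/λ = (6.626×10⁻³⁴)(2.998×10⁸)/(456×10⁻⁹) = 4.356×10⁻¹⁹ J.
Energy delivered: (2180 mW m⁻²)(18.4×10⁻⁴ m²)(279 s) = 1.119 J.
Photons incident: 1.119 / 4.356×10⁻¹⁹ = 2.569×10¹⁸, i.e. 2.569×10¹⁸/6.022×10²³ = 4.266×10⁻⁶ mol.
Φ = 5.48×10⁻⁸ mol / 4.266×10⁻⁶ mol photons = 0.013.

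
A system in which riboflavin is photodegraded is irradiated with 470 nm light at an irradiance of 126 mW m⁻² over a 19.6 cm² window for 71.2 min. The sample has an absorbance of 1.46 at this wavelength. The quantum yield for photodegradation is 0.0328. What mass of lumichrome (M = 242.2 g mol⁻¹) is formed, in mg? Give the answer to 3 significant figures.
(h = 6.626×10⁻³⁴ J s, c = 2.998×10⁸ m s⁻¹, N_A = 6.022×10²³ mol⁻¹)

Photon energy at 470 nm: hc/λ = (6.626×10⁻³⁴)(2.998×10⁸)/(470×10⁻⁹) = 4.227×10⁻¹⁹ J.
Energy delivered: (126 mW m⁻²)(19.6×10⁻⁴ m²)(4272 s) = 1.055 J.
Photons incident: 1.055 / 4.227×10⁻¹⁹ = 2.496×10¹⁸, i.e. 2.496×10¹⁸/6.022×10²³ = 4.145×10⁻⁶ mol.
Fraction absorbed: 1 − 10^(−1.46) = 0.9653.
Photons absorbed: 0.9653 × 4.145×10⁻⁶ = 4.001×10⁻⁶ mol.
Product: Φ × n_abs = 0.0328 × 4.001×10⁻⁶ = 1.312×10⁻⁷ mol.
Mass: 1.312×10⁻⁷ × 242.2 = 3.178×10⁻⁵ g = 0.0318 mg.

0.0318 mg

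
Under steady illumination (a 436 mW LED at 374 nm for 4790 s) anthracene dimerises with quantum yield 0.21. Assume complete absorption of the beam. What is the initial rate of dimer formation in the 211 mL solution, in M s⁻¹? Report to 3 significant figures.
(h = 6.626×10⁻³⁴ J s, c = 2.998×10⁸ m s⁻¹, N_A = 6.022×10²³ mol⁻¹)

1.36×10⁻⁶ M s⁻¹

Photon energy at 374 nm: hc/λ = (6.626×10⁻³⁴)(2.998×10⁸)/(374×10⁻⁹) = 5.311×10⁻¹⁹ J.
Energy delivered: (436 mW)(4790 s) = 2088 J.
Photons incident: 2088 / 5.311×10⁻¹⁹ = 3.931×10²¹, i.e. 3.931×10²¹/6.022×10²³ = 0.006528 mol.
Product formed: 0.21 × 0.006528 = 0.001371 mol.
Rate: 0.001371 mol / (4790 s × 0.211 L) = 1.36×10⁻⁶ M s⁻¹.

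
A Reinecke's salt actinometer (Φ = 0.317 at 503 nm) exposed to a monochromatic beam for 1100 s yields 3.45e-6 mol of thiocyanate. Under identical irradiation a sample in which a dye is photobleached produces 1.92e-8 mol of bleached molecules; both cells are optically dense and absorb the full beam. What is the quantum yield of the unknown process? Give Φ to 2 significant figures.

Φ = 0.0018

Photons absorbed by the actinometer: 3.45e-6 / 0.317 = 1.088e-5 mol.
Φ(unknown) = 1.92e-8 / 1.088e-5 = 0.0018.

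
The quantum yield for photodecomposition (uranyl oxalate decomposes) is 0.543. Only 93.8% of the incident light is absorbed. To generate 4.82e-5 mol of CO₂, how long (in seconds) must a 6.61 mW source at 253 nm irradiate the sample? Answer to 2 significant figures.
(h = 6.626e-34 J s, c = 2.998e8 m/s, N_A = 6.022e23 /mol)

Photons that must be absorbed: 4.82e-5 / 0.543 = 8.877e-5 mol.
Incident photons needed: 8.877e-5 / 0.938 = 9.464e-5 mol.
Photon energy: hc/λ = 7.852e-19 J; per mole, 4.728e5 J mol⁻¹.
Energy required: 9.464e-5 × 4.728e5 = 44.75 J.
Time: 44.75 J / 0.00661 W = 6800 s.

t ≈ 6800 s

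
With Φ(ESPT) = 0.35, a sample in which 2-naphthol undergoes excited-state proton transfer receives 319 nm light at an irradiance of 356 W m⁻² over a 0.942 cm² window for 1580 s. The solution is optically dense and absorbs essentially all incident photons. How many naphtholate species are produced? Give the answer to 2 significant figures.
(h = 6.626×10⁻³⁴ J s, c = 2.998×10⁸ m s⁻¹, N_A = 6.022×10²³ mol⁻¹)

Photon energy at 319 nm: hc/λ = (6.626×10⁻³⁴)(2.998×10⁸)/(319×10⁻⁹) = 6.227×10⁻¹⁹ J.
Energy delivered: (356 W m⁻²)(0.942×10⁻⁴ m²)(1580 s) = 52.99 J.
Photons incident: 52.99 / 6.227×10⁻¹⁹ = 8.510×10¹⁹, i.e. 8.510×10¹⁹/6.022×10²³ = 1.413×10⁻⁴ mol.
Product: Φ × n_abs = 0.35 × 1.413×10⁻⁴ = 4.945×10⁻⁵ mol.
As a count: 4.945×10⁻⁵ × 6.022×10²³ = 3.0×10¹⁹.

3.0×10¹⁹ species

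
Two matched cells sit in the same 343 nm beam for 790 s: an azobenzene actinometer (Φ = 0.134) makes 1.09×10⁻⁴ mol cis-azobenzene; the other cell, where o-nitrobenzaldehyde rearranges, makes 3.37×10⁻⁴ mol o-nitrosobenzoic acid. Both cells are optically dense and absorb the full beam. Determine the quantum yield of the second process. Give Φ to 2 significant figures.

Photons absorbed by the actinometer: 1.09×10⁻⁴ / 0.134 = 8.134×10⁻⁴ mol.
Φ(unknown) = 3.37×10⁻⁴ / 8.134×10⁻⁴ = 0.41.

Φ = 0.41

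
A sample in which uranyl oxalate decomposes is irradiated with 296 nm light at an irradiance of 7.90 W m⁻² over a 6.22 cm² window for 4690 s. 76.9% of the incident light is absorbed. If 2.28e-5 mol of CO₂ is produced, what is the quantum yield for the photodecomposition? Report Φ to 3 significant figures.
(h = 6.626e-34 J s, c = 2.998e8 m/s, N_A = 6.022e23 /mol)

Photon energy at 296 nm: hc/λ = (6.626e-34)(2.998e8)/(296e-9) = 6.711e-19 J.
Energy delivered: (7.90 W m⁻²)(6.22e-4 m²)(4690 s) = 23.05 J.
Photons incident: 23.05 / 6.711e-19 = 3.435e19, i.e. 3.435e19/6.022e23 = 5.704e-5 mol.
Photons absorbed: 0.769 × 5.704e-5 = 4.386e-5 mol.
Φ = 2.28e-5 mol / 4.386e-5 mol photons = 0.520.

Φ = 0.520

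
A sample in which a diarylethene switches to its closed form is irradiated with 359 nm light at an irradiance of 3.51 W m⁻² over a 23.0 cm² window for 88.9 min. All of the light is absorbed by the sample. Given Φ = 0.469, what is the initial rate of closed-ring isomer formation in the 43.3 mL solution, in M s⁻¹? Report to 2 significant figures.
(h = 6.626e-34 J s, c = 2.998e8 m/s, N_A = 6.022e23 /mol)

Photon energy at 359 nm: hc/λ = (6.626e-34)(2.998e8)/(359e-9) = 5.533e-19 J.
Energy delivered: (3.51 W m⁻²)(23.0e-4 m²)(5334 s) = 43.06 J.
Photons incident: 43.06 / 5.533e-19 = 7.782e19, i.e. 7.782e19/6.022e23 = 1.292e-4 mol.
Product formed: 0.469 × 1.292e-4 = 6.059e-5 mol.
Rate: 6.059e-5 mol / (5334 s × 0.0433 L) = 2.6e-7 M s⁻¹.

2.6e-7 M s⁻¹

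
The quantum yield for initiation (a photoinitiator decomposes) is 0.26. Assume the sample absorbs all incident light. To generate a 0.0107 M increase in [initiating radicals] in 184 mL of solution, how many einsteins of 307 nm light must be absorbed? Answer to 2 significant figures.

0.0076 einstein

Product: (0.0107 M)(0.184 L) = 0.001969 mol.
Photons that must be absorbed: 0.001969 / 0.26 = 0.007573 mol.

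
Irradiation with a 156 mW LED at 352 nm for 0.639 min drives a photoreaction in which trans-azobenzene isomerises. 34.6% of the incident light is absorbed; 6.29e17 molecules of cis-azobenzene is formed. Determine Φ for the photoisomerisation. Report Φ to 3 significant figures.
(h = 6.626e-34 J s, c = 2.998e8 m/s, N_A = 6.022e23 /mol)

Product: 6.29e17 / 6.022e23 = 1.045e-6 mol.
Photon energy at 352 nm: hc/λ = (6.626e-34)(2.998e8)/(352e-9) = 5.643e-19 J.
Energy delivered: (156 mW)(38.34 s) = 5.981 J.
Photons incident: 5.981 / 5.643e-19 = 1.060e19, i.e. 1.060e19/6.022e23 = 1.760e-5 mol.
Photons absorbed: 0.346 × 1.760e-5 = 6.090e-6 mol.
Φ = 1.045e-6 mol / 6.090e-6 mol photons = 0.172.

Φ = 0.172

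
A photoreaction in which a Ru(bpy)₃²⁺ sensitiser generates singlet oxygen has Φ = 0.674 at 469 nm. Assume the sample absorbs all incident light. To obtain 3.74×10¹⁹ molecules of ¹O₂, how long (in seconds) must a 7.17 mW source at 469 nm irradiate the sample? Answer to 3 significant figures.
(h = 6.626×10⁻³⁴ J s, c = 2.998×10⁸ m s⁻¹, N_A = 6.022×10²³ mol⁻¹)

t ≈ 3280 s

Product: 3.74×10¹⁹ / 6.022×10²³ = 6.211×10⁻⁵ mol.
Photons that must be absorbed: 6.211×10⁻⁵ / 0.674 = 9.215×10⁻⁵ mol.
Photon energy: hc/λ = 4.236×10⁻¹⁹ J; per mole, 2.551×10⁵ J mol⁻¹.
Energy required: 9.215×10⁻⁵ × 2.551×10⁵ = 23.51 J.
Time: 23.51 J / 0.00717 W = 3280 s.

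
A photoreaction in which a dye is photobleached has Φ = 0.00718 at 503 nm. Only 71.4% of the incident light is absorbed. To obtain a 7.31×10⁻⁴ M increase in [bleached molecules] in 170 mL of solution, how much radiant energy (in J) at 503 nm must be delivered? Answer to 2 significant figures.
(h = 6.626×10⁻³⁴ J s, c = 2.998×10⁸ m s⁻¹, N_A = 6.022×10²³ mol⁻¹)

Product: (7.31×10⁻⁴ M)(0.17 L) = 1.243×10⁻⁴ mol.
Photons that must be absorbed: 1.243×10⁻⁴ / 0.00718 = 0.01731 mol.
Incident photons needed: 0.01731 / 0.714 = 0.02424 mol.
Photon energy: hc/λ = 3.949×10⁻¹⁹ J; per mole, 2.378×10⁵ J mol⁻¹.
Energy required: 0.02424 × 2.378×10⁵ = 5800 J.

5800 J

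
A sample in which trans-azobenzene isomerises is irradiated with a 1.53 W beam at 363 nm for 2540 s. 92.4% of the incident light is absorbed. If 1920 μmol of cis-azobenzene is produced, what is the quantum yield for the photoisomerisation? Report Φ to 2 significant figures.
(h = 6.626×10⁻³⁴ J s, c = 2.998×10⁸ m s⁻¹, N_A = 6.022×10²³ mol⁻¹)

Φ = 0.18

Product: 1920 μmol = 0.00192 mol.
Photon energy at 363 nm: hc/λ = (6.626×10⁻³⁴)(2.998×10⁸)/(363×10⁻⁹) = 5.472×10⁻¹⁹ J.
Energy delivered: (1.53 W)(2540 s) = 3886 J.
Photons incident: 3886 / 5.472×10⁻¹⁹ = 7.102×10²¹, i.e. 7.102×10²¹/6.022×10²³ = 0.01179 mol.
Photons absorbed: 0.924 × 0.01179 = 0.01089 mol.
Φ = 0.00192 mol / 0.01089 mol photons = 0.18.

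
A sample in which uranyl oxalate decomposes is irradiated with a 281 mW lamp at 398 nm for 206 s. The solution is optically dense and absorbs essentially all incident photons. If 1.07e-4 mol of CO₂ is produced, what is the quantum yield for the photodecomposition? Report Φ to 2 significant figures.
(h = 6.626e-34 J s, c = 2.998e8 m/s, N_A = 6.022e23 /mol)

Photon energy at 398 nm: hc/λ = (6.626e-34)(2.998e8)/(398e-9) = 4.991e-19 J.
Energy delivered: (281 mW)(206 s) = 57.89 J.
Photons incident: 57.89 / 4.991e-19 = 1.160e20, i.e. 1.160e20/6.022e23 = 1.926e-4 mol.
Φ = 1.07e-4 mol / 1.926e-4 mol photons = 0.56.

Φ = 0.56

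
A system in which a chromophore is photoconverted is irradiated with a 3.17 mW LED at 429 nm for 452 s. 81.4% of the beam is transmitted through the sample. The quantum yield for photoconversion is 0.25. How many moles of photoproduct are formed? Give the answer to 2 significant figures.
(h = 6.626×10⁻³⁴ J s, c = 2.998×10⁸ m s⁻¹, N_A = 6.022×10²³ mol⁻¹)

2.4×10⁻⁷ mol

Photon energy at 429 nm: hc/λ = (6.626×10⁻³⁴)(2.998×10⁸)/(429×10⁻⁹) = 4.630×10⁻¹⁹ J.
Energy delivered: (3.17 mW)(452 s) = 1.433 J.
Photons incident: 1.433 / 4.630×10⁻¹⁹ = 3.095×10¹⁸, i.e. 3.095×10¹⁸/6.022×10²³ = 5.139×10⁻⁶ mol.
Fraction absorbed: 1 − 81.4/100 = 0.1860.
Photons absorbed: 0.1860 × 5.139×10⁻⁶ = 9.559×10⁻⁷ mol.
Product: Φ × n_abs = 0.25 × 9.559×10⁻⁷ = 2.390×10⁻⁷ mol.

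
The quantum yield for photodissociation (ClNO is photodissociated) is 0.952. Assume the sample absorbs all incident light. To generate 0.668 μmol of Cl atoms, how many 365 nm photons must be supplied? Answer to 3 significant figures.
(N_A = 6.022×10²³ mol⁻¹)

4.23×10¹⁷ photons

Product: 0.668 μmol = 6.68×10⁻⁷ mol.
Photons that must be absorbed: 6.68×10⁻⁷ / 0.952 = 7.017×10⁻⁷ mol.
Photon count: 7.017×10⁻⁷ × 6.022×10²³ = 4.23×10¹⁷.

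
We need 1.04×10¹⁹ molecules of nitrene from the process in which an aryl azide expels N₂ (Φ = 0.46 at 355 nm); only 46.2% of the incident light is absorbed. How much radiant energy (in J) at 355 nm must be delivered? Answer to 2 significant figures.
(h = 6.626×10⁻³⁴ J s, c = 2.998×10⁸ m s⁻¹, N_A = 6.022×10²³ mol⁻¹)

Product: 1.04×10¹⁹ / 6.022×10²³ = 1.727×10⁻⁵ mol.
Photons that must be absorbed: 1.727×10⁻⁵ / 0.46 = 3.754×10⁻⁵ mol.
Incident photons needed: 3.754×10⁻⁵ / 0.462 = 8.126×10⁻⁵ mol.
Photon energy: hc/λ = 5.596×10⁻¹⁹ J; per mole, 3.370×10⁵ J mol⁻¹.
Energy required: 8.126×10⁻⁵ × 3.370×10⁵ = 27 J.

27 J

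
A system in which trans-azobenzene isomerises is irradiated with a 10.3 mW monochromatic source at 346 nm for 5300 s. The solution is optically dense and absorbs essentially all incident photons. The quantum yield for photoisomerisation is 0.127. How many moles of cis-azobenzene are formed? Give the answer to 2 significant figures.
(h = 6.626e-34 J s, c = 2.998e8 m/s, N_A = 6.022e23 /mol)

Photon energy at 346 nm: hc/λ = (6.626e-34)(2.998e8)/(346e-9) = 5.741e-19 J.
Energy delivered: (10.3 mW)(5300 s) = 54.59 J.
Photons incident: 54.59 / 5.741e-19 = 9.509e19, i.e. 9.509e19/6.022e23 = 1.579e-4 mol.
Product: Φ × n_abs = 0.127 × 1.579e-4 = 2.005e-5 mol.

2.0e-5 mol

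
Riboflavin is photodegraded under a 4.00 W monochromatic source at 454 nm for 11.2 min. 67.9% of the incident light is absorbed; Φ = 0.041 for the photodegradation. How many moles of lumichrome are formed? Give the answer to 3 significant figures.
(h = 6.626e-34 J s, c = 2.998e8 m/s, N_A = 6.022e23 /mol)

Photon energy at 454 nm: hc/λ = (6.626e-34)(2.998e8)/(454e-9) = 4.375e-19 J.
Energy delivered: (4.00 W)(672 s) = 2688 J.
Photons incident: 2688 / 4.375e-19 = 6.144e21, i.e. 6.144e21/6.022e23 = 0.01020 mol.
Photons absorbed: 0.679 × 0.01020 = 0.006926 mol.
Product: Φ × n_abs = 0.041 × 0.006926 = 2.840e-4 mol.

2.84e-4 mol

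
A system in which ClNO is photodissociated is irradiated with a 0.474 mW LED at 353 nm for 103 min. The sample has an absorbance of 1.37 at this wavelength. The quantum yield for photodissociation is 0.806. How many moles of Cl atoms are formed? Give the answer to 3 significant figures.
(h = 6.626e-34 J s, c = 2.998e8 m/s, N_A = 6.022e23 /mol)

6.67e-6 mol

Photon energy at 353 nm: hc/λ = (6.626e-34)(2.998e8)/(353e-9) = 5.627e-19 J.
Energy delivered: (0.474 mW)(6180 s) = 2.929 J.
Photons incident: 2.929 / 5.627e-19 = 5.205e18, i.e. 5.205e18/6.022e23 = 8.643e-6 mol.
Fraction absorbed: 1 − 10^(−1.37) = 0.9573.
Photons absorbed: 0.9573 × 8.643e-6 = 8.274e-6 mol.
Product: Φ × n_abs = 0.806 × 8.274e-6 = 6.669e-6 mol.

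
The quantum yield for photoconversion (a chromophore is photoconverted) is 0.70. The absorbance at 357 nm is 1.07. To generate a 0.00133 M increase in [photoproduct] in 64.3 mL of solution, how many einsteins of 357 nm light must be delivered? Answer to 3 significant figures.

Product: (0.00133 M)(0.0643 L) = 8.552×10⁻⁵ mol.
Photons that must be absorbed: 8.552×10⁻⁵ / 0.70 = 1.222×10⁻⁴ mol.
Fraction absorbed: 1 − 10^(−1.07) = 0.9149.
Incident photons needed: 1.222×10⁻⁴ / 0.9149 = 1.336×10⁻⁴ mol.

1.34×10⁻⁴ einstein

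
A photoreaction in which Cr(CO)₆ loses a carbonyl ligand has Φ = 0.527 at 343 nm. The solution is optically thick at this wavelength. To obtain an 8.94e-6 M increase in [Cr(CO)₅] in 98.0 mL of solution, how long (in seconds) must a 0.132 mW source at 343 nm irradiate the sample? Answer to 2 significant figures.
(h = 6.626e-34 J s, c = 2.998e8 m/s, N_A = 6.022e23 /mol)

t ≈ 4400 s

Product: (8.94e-6 M)(0.098 L) = 8.761e-7 mol.
Photons that must be absorbed: 8.761e-7 / 0.527 = 1.662e-6 mol.
Photon energy: hc/λ = 5.791e-19 J; per mole, 3.487e5 J mol⁻¹.
Energy required: 1.662e-6 × 3.487e5 = 0.5795 J.
Time: 0.5795 J / 0.000132 W = 4400 s.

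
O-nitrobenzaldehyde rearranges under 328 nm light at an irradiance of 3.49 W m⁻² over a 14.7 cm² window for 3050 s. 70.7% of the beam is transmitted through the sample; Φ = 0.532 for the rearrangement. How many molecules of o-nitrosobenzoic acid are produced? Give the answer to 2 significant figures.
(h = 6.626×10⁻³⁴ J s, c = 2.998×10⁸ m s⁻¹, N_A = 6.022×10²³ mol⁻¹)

4.0×10¹⁸ molecules

Photon energy at 328 nm: hc/λ = (6.626×10⁻³⁴)(2.998×10⁸)/(328×10⁻⁹) = 6.056×10⁻¹⁹ J.
Energy delivered: (3.49 W m⁻²)(14.7×10⁻⁴ m²)(3050 s) = 15.65 J.
Photons incident: 15.65 / 6.056×10⁻¹⁹ = 2.584×10¹⁹, i.e. 2.584×10¹⁹/6.022×10²³ = 4.291×10⁻⁵ mol.
Fraction absorbed: 1 − 70.7/100 = 0.2930.
Photons absorbed: 0.2930 × 4.291×10⁻⁵ = 1.257×10⁻⁵ mol.
Product: Φ × n_abs = 0.532 × 1.257×10⁻⁵ = 6.687×10⁻⁶ mol.
As a count: 6.687×10⁻⁶ × 6.022×10²³ = 4.0×10¹⁸.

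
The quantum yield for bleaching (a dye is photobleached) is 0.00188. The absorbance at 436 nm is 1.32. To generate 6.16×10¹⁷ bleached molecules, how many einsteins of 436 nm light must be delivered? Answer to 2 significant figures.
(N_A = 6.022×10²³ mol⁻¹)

5.7×10⁻⁴ einstein

Product: 6.16×10¹⁷ / 6.022×10²³ = 1.023×10⁻⁶ mol.
Photons that must be absorbed: 1.023×10⁻⁶ / 0.00188 = 5.441×10⁻⁴ mol.
Fraction absorbed: 1 − 10^(−1.32) = 0.9521.
Incident photons needed: 5.441×10⁻⁴ / 0.9521 = 5.715×10⁻⁴ mol.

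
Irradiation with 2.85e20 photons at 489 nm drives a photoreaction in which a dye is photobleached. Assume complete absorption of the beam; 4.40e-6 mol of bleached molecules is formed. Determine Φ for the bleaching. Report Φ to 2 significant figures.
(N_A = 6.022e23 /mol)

Moles of photons: 2.85e20 / 6.022e23 = 4.733e-4 mol.
Φ = 4.40e-6 mol / 4.733e-4 mol photons = 0.0093.

Φ = 0.0093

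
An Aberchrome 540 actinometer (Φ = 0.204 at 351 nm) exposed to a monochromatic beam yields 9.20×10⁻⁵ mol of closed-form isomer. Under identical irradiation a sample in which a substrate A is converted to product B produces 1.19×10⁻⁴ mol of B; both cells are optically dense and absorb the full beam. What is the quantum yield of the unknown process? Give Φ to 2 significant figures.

Φ = 0.26

Photons absorbed by the actinometer: 9.20×10⁻⁵ / 0.204 = 4.510×10⁻⁴ mol.
Φ(unknown) = 1.19×10⁻⁴ / 4.510×10⁻⁴ = 0.26.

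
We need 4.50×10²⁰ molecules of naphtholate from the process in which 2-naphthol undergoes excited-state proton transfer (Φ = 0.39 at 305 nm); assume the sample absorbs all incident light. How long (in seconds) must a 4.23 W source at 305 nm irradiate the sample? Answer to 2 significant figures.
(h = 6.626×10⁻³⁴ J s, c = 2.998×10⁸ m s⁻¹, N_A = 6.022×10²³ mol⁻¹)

t ≈ 180 s

Product: 4.50×10²⁰ / 6.022×10²³ = 7.473×10⁻⁴ mol.
Photons that must be absorbed: 7.473×10⁻⁴ / 0.39 = 0.001916 mol.
Photon energy: hc/λ = 6.513×10⁻¹⁹ J; per mole, 3.922×10⁵ J mol⁻¹.
Energy required: 0.001916 × 3.922×10⁵ = 751.5 J.
Time: 751.5 J / 4.23 W = 180 s.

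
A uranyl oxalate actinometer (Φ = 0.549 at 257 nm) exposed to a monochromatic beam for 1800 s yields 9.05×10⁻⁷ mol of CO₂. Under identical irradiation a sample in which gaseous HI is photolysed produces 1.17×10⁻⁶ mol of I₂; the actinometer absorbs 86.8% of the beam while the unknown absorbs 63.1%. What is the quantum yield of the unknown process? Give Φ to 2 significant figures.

Φ = 0.98

Photons absorbed by the actinometer: 9.05×10⁻⁷ / 0.549 = 1.648×10⁻⁶ mol.
Incident flux: 1.648×10⁻⁶ / 0.868 = 1.899×10⁻⁶ einstein.
Absorbed by unknown: 0.631 × 1.899×10⁻⁶ = 1.198×10⁻⁶ mol.
Φ(unknown) = 1.17×10⁻⁶ / 1.198×10⁻⁶ = 0.98.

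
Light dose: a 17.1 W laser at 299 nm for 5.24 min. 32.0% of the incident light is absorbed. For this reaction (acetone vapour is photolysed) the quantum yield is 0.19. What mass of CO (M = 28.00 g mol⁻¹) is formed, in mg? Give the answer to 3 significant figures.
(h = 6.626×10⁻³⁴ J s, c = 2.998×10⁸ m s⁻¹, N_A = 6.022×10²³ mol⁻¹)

Photon energy at 299 nm: hc/λ = (6.626×10⁻³⁴)(2.998×10⁸)/(299×10⁻⁹) = 6.644×10⁻¹⁹ J.
Energy delivered: (17.1 W)(314.4 s) = 5376 J.
Photons incident: 5376 / 6.644×10⁻¹⁹ = 8.092×10²¹, i.e. 8.092×10²¹/6.022×10²³ = 0.01344 mol.
Photons absorbed: 0.320 × 0.01344 = 0.004301 mol.
Product: Φ × n_abs = 0.19 × 0.004301 = 8.172×10⁻⁴ mol.
Mass: 8.172×10⁻⁴ × 28.00 = 0.02288 g = 22.9 mg.

22.9 mg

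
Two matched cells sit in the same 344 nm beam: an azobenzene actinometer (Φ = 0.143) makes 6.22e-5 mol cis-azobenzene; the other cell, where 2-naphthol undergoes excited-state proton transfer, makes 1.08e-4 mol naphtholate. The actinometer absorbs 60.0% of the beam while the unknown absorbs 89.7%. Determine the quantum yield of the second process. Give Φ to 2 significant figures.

Photons absorbed by the actinometer: 6.22e-5 / 0.143 = 4.350e-4 mol.
Incident flux: 4.350e-4 / 0.600 = 7.250e-4 einstein.
Absorbed by unknown: 0.897 × 7.250e-4 = 6.503e-4 mol.
Φ(unknown) = 1.08e-4 / 6.503e-4 = 0.17.

Φ = 0.17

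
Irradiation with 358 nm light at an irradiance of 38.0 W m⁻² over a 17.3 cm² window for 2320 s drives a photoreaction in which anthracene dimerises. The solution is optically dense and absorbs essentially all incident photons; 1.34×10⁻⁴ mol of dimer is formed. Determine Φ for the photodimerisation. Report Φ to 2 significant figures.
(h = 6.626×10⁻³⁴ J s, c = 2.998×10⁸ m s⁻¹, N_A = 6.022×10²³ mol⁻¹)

Photon energy at 358 nm: hc/λ = (6.626×10⁻³⁴)(2.998×10⁸)/(358×10⁻⁹) = 5.549×10⁻¹⁹ J.
Energy delivered: (38.0 W m⁻²)(17.3×10⁻⁴ m²)(2320 s) = 152.5 J.
Photons incident: 152.5 / 5.549×10⁻¹⁹ = 2.748×10²⁰, i.e. 2.748×10²⁰/6.022×10²³ = 4.563×10⁻⁴ mol.
Φ = 1.34×10⁻⁴ mol / 4.563×10⁻⁴ mol photons = 0.29.

Φ = 0.29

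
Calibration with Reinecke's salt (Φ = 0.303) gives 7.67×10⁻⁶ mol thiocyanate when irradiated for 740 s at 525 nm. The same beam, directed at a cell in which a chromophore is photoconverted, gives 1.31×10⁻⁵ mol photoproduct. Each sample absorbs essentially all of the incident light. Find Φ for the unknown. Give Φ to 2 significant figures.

Φ = 0.52

Photons absorbed by the actinometer: 7.67×10⁻⁶ / 0.303 = 2.531×10⁻⁵ mol.
Φ(unknown) = 1.31×10⁻⁵ / 2.531×10⁻⁵ = 0.52.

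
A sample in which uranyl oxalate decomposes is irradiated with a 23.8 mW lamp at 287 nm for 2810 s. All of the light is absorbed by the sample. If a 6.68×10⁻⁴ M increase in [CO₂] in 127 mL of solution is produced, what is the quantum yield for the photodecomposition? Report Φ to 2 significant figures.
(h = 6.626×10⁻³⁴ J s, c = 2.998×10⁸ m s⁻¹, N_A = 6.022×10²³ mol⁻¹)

Φ = 0.53

Product: (6.68×10⁻⁴ M)(0.127 L) = 8.484×10⁻⁵ mol.
Photon energy at 287 nm: hc/λ = (6.626×10⁻³⁴)(2.998×10⁸)/(287×10⁻⁹) = 6.922×10⁻¹⁹ J.
Energy delivered: (23.8 mW)(2810 s) = 66.88 J.
Photons incident: 66.88 / 6.922×10⁻¹⁹ = 9.662×10¹⁹, i.e. 9.662×10¹⁹/6.022×10²³ = 1.604×10⁻⁴ mol.
Φ = 8.484×10⁻⁵ mol / 1.604×10⁻⁴ mol photons = 0.53.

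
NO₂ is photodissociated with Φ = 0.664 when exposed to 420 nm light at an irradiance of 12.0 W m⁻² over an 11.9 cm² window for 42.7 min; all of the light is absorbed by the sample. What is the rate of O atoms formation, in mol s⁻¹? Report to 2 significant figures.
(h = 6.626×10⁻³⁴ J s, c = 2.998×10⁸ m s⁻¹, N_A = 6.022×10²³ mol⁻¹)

Photon energy at 420 nm: hc/λ = (6.626×10⁻³⁴)(2.998×10⁸)/(420×10⁻⁹) = 4.730×10⁻¹⁹ J.
Energy delivered: (12.0 W m⁻²)(11.9×10⁻⁴ m²)(2562 s) = 36.59 J.
Photons incident: 36.59 / 4.730×10⁻¹⁹ = 7.736×10¹⁹, i.e. 7.736×10¹⁹/6.022×10²³ = 1.285×10⁻⁴ mol.
Product formed: 0.664 × 1.285×10⁻⁴ = 8.532×10⁻⁵ mol.
Rate: 8.532×10⁻⁵ / 2562 s = 3.3×10⁻⁸ mol s⁻¹.

3.3×10⁻⁸ mol s⁻¹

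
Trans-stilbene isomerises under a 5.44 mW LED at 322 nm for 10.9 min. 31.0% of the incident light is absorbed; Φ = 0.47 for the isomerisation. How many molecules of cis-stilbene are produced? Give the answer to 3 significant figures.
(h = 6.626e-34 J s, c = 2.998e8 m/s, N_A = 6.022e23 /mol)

8.40e17 molecules

Photon energy at 322 nm: hc/λ = (6.626e-34)(2.998e8)/(322e-9) = 6.169e-19 J.
Energy delivered: (5.44 mW)(654 s) = 3.558 J.
Photons incident: 3.558 / 6.169e-19 = 5.768e18, i.e. 5.768e18/6.022e23 = 9.578e-6 mol.
Photons absorbed: 0.310 × 9.578e-6 = 2.969e-6 mol.
Product: Φ × n_abs = 0.47 × 2.969e-6 = 1.395e-6 mol.
As a count: 1.395e-6 × 6.022e23 = 8.40e17.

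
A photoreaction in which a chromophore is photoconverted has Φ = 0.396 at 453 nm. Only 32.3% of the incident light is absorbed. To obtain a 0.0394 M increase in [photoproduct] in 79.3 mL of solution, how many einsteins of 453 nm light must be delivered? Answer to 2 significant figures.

0.024 einstein

Product: (0.0394 M)(0.0793 L) = 0.003124 mol.
Photons that must be absorbed: 0.003124 / 0.396 = 0.007889 mol.
Incident photons needed: 0.007889 / 0.323 = 0.02442 mol.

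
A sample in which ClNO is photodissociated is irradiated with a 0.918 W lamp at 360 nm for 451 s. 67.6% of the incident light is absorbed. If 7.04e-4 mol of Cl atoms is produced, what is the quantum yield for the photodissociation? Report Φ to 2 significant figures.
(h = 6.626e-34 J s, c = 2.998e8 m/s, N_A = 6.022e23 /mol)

Φ = 0.84

Photon energy at 360 nm: hc/λ = (6.626e-34)(2.998e8)/(360e-9) = 5.518e-19 J.
Energy delivered: (0.918 W)(451 s) = 414.0 J.
Photons incident: 414.0 / 5.518e-19 = 7.503e20, i.e. 7.503e20/6.022e23 = 0.001246 mol.
Photons absorbed: 0.676 × 0.001246 = 8.423e-4 mol.
Φ = 7.04e-4 mol / 8.423e-4 mol photons = 0.84.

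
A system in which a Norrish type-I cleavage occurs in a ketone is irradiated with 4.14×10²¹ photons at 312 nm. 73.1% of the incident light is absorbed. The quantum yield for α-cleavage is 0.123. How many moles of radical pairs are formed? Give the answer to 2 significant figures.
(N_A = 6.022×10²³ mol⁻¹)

6.2×10⁻⁴ mol

Moles of photons: 4.14×10²¹ / 6.022×10²³ = 0.006875 mol.
Photons absorbed: 0.731 × 0.006875 = 0.005026 mol.
Product: Φ × n_abs = 0.123 × 0.005026 = 6.182×10⁻⁴ mol.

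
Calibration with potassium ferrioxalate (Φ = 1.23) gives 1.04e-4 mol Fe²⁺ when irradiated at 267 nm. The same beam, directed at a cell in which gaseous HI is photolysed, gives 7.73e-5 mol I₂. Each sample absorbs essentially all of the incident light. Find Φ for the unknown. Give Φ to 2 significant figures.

Φ = 0.91

Photons absorbed by the actinometer: 1.04e-4 / 1.23 = 8.455e-5 mol.
Φ(unknown) = 7.73e-5 / 8.455e-5 = 0.91.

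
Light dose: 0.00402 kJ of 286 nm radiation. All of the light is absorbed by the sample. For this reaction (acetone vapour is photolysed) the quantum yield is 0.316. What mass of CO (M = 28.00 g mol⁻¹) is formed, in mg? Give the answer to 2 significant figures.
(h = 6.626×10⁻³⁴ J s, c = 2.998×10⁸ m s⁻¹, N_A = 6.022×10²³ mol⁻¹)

Photon energy at 286 nm: hc/λ = (6.626×10⁻³⁴)(2.998×10⁸)/(286×10⁻⁹) = 6.946×10⁻¹⁹ J.
Incident energy: 0.00402 kJ = 4.02 J.
Photons incident: 4.02 / 6.946×10⁻¹⁹ = 5.788×10¹⁸, i.e. 5.788×10¹⁸/6.022×10²³ = 9.611×10⁻⁶ mol.
Product: Φ × n_abs = 0.316 × 9.611×10⁻⁶ = 3.037×10⁻⁶ mol.
Mass: 3.037×10⁻⁶ × 28.00 = 8.504×10⁻⁵ g = 0.085 mg.

0.085 mg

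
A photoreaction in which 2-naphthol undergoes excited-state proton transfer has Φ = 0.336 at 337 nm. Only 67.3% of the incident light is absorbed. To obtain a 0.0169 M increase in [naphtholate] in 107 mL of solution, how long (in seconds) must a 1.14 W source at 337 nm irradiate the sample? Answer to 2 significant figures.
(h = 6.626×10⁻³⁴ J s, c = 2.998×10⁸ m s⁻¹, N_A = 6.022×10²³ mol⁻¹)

Product: (0.0169 M)(0.107 L) = 0.001808 mol.
Photons that must be absorbed: 0.001808 / 0.336 = 0.005381 mol.
Incident photons needed: 0.005381 / 0.673 = 0.007996 mol.
Photon energy: hc/λ = 5.895×10⁻¹⁹ J; per mole, 3.550×10⁵ J mol⁻¹.
Energy required: 0.007996 × 3.550×10⁵ = 2839 J.
Time: 2839 J / 1.14 W = 2500 s.

t ≈ 2500 s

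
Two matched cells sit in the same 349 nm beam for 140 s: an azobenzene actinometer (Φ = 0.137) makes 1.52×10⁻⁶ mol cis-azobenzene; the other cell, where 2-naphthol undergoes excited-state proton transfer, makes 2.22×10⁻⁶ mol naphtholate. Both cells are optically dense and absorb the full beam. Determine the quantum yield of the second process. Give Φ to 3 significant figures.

Photons absorbed by the actinometer: 1.52×10⁻⁶ / 0.137 = 1.109×10⁻⁵ mol.
Φ(unknown) = 2.22×10⁻⁶ / 1.109×10⁻⁵ = 0.200.

Φ = 0.200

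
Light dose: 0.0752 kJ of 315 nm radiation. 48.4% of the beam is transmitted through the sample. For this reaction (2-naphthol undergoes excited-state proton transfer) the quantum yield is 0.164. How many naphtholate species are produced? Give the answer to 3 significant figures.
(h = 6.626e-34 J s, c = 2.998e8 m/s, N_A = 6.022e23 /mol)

1.01e19 species

Photon energy at 315 nm: hc/λ = (6.626e-34)(2.998e8)/(315e-9) = 6.306e-19 J.
Incident energy: 0.0752 kJ = 75.2 J.
Photons incident: 75.2 / 6.306e-19 = 1.193e20, i.e. 1.193e20/6.022e23 = 1.981e-4 mol.
Fraction absorbed: 1 − 48.4/100 = 0.5160.
Photons absorbed: 0.5160 × 1.981e-4 = 1.022e-4 mol.
Product: Φ × n_abs = 0.164 × 1.022e-4 = 1.676e-5 mol.
As a count: 1.676e-5 × 6.022e23 = 1.01e19.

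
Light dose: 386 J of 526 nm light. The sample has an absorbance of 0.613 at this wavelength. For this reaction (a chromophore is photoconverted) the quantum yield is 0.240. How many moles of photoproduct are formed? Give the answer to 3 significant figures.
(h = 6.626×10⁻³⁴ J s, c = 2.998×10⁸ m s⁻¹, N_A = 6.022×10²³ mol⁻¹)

3.08×10⁻⁴ mol

Photon energy at 526 nm: hc/λ = (6.626×10⁻³⁴)(2.998×10⁸)/(526×10⁻⁹) = 3.777×10⁻¹⁹ J.
Photons incident: 386 / 3.777×10⁻¹⁹ = 1.022×10²¹, i.e. 1.022×10²¹/6.022×10²³ = 0.001697 mol.
Fraction absorbed: 1 − 10^(−0.613) = 0.7562.
Photons absorbed: 0.7562 × 0.001697 = 0.001283 mol.
Product: Φ × n_abs = 0.240 × 0.001283 = 3.079×10⁻⁴ mol.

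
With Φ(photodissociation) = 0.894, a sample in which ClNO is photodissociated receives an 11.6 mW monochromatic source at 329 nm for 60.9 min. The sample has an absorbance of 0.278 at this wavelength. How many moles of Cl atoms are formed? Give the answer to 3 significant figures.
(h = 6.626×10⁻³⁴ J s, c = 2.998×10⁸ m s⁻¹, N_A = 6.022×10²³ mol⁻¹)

4.93×10⁻⁵ mol

Photon energy at 329 nm: hc/λ = (6.626×10⁻³⁴)(2.998×10⁸)/(329×10⁻⁹) = 6.038×10⁻¹⁹ J.
Energy delivered: (11.6 mW)(3654 s) = 42.39 J.
Photons incident: 42.39 / 6.038×10⁻¹⁹ = 7.021×10¹⁹, i.e. 7.021×10¹⁹/6.022×10²³ = 1.166×10⁻⁴ mol.
Fraction absorbed: 1 − 10^(−0.278) = 0.4728.
Photons absorbed: 0.4728 × 1.166×10⁻⁴ = 5.513×10⁻⁵ mol.
Product: Φ × n_abs = 0.894 × 5.513×10⁻⁵ = 4.929×10⁻⁵ mol.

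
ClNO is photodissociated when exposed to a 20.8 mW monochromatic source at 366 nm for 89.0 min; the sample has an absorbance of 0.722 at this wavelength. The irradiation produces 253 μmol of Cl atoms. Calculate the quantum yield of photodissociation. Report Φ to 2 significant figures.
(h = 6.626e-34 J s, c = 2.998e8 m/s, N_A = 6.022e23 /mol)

Product: 253 μmol = 2.53e-4 mol.
Photon energy at 366 nm: hc/λ = (6.626e-34)(2.998e8)/(366e-9) = 5.428e-19 J.
Energy delivered: (20.8 mW)(5340 s) = 111.1 J.
Photons incident: 111.1 / 5.428e-19 = 2.047e20, i.e. 2.047e20/6.022e23 = 3.399e-4 mol.
Fraction absorbed: 1 − 10^(−0.722) = 0.8103.
Photons absorbed: 0.8103 × 3.399e-4 = 2.754e-4 mol.
Φ = 2.53e-4 mol / 2.754e-4 mol photons = 0.92.

Φ = 0.92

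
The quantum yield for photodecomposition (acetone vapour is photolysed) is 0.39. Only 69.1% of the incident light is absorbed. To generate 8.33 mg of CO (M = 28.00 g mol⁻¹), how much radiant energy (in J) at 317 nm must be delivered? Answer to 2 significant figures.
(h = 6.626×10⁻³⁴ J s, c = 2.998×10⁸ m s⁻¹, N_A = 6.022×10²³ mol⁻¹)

Product: 8.33 mg / 28.00 g mol⁻¹ = 2.975×10⁻⁴ mol.
Photons that must be absorbed: 2.975×10⁻⁴ / 0.39 = 7.628×10⁻⁴ mol.
Incident photons needed: 7.628×10⁻⁴ / 0.691 = 0.001104 mol.
Photon energy: hc/λ = 6.266×10⁻¹⁹ J; per mole, 3.773×10⁵ J mol⁻¹.
Energy required: 0.001104 × 3.773×10⁵ = 420 J.

420 J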